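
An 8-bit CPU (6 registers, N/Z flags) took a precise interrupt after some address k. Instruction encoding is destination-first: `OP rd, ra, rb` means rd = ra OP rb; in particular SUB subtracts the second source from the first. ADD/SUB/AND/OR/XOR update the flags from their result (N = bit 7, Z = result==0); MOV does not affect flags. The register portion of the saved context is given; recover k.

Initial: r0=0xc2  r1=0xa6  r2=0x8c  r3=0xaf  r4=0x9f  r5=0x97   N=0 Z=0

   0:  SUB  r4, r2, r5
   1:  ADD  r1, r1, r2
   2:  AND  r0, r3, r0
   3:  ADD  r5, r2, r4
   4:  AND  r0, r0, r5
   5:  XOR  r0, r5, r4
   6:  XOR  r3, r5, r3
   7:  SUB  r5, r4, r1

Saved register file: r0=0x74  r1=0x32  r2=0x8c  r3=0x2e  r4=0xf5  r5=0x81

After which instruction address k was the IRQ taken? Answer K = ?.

K = 6

after  0: r0=0xc2 r1=0xa6 r2=0x8c r3=0xaf r4=0xf5 r5=0x97  N=1 Z=0
after  1: r0=0xc2 r1=0x32 r2=0x8c r3=0xaf r4=0xf5 r5=0x97  N=0 Z=0
after  2: r0=0x82 r1=0x32 r2=0x8c r3=0xaf r4=0xf5 r5=0x97  N=1 Z=0
after  3: r0=0x82 r1=0x32 r2=0x8c r3=0xaf r4=0xf5 r5=0x81  N=1 Z=0
after  4: r0=0x80 r1=0x32 r2=0x8c r3=0xaf r4=0xf5 r5=0x81  N=1 Z=0
after  5: r0=0x74 r1=0x32 r2=0x8c r3=0xaf r4=0xf5 r5=0x81  N=0 Z=0
after  6: r0=0x74 r1=0x32 r2=0x8c r3=0x2e r4=0xf5 r5=0x81  N=0 Z=0
-- IRQ taken; context saved, return-PC = 7 --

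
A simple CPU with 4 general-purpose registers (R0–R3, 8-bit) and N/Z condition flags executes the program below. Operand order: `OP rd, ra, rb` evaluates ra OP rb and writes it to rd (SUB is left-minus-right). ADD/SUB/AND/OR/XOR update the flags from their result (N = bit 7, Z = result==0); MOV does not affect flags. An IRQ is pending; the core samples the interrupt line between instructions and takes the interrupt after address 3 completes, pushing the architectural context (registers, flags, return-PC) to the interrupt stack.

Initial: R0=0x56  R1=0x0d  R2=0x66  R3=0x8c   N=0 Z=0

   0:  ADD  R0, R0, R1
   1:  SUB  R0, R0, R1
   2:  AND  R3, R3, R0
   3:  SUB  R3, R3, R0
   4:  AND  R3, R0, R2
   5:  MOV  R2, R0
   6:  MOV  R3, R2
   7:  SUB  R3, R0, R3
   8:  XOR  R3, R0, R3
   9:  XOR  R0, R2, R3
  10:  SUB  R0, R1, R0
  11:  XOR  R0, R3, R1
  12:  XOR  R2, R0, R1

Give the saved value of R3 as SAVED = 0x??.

after  0: R0=0x63 R1=0x0d R2=0x66 R3=0x8c  N=0 Z=0
after  1: R0=0x56 R1=0x0d R2=0x66 R3=0x8c  N=0 Z=0
after  2: R0=0x56 R1=0x0d R2=0x66 R3=0x04  N=0 Z=0
after  3: R0=0x56 R1=0x0d R2=0x66 R3=0xae  N=1 Z=0
-- IRQ taken; context saved, return-PC = 4 --

SAVED = 0xae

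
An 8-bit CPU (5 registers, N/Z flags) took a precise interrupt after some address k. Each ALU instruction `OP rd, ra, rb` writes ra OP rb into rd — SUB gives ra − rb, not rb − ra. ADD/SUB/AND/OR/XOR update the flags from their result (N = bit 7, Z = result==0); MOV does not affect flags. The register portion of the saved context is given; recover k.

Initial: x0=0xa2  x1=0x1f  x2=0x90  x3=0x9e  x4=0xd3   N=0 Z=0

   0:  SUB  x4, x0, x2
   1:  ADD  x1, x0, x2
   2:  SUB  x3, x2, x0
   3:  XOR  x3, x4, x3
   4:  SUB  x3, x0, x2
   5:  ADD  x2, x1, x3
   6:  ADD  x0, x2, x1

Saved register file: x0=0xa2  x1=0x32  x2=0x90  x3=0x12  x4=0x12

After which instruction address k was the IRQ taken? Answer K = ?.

after  0: x0=0xa2 x1=0x1f x2=0x90 x3=0x9e x4=0x12  N=0 Z=0
after  1: x0=0xa2 x1=0x32 x2=0x90 x3=0x9e x4=0x12  N=0 Z=0
after  2: x0=0xa2 x1=0x32 x2=0x90 x3=0xee x4=0x12  N=1 Z=0
after  3: x0=0xa2 x1=0x32 x2=0x90 x3=0xfc x4=0x12  N=1 Z=0
after  4: x0=0xa2 x1=0x32 x2=0x90 x3=0x12 x4=0x12  N=0 Z=0
-- IRQ taken; context saved, return-PC = 5 --

K = 4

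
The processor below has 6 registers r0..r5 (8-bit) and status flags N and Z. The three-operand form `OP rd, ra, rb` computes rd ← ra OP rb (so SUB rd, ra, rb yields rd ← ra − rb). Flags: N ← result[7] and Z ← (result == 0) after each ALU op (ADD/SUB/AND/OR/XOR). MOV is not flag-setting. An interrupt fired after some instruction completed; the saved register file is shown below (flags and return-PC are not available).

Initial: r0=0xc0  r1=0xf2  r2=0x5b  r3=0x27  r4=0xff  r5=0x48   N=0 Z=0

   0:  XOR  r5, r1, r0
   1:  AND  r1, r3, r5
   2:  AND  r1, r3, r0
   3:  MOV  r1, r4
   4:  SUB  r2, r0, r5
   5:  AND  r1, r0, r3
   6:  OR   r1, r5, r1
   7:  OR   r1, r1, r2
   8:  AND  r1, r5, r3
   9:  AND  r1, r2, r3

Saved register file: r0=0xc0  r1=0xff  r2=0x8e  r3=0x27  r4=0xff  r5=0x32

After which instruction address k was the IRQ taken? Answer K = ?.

K = 4

after  0: r0=0xc0 r1=0xf2 r2=0x5b r3=0x27 r4=0xff r5=0x32  N=0 Z=0
after  1: r0=0xc0 r1=0x22 r2=0x5b r3=0x27 r4=0xff r5=0x32  N=0 Z=0
after  2: r0=0xc0 r1=0x00 r2=0x5b r3=0x27 r4=0xff r5=0x32  N=0 Z=1
after  3: r0=0xc0 r1=0xff r2=0x5b r3=0x27 r4=0xff r5=0x32  N=0 Z=1
after  4: r0=0xc0 r1=0xff r2=0x8e r3=0x27 r4=0xff r5=0x32  N=1 Z=0
-- IRQ taken; context saved, return-PC = 5 --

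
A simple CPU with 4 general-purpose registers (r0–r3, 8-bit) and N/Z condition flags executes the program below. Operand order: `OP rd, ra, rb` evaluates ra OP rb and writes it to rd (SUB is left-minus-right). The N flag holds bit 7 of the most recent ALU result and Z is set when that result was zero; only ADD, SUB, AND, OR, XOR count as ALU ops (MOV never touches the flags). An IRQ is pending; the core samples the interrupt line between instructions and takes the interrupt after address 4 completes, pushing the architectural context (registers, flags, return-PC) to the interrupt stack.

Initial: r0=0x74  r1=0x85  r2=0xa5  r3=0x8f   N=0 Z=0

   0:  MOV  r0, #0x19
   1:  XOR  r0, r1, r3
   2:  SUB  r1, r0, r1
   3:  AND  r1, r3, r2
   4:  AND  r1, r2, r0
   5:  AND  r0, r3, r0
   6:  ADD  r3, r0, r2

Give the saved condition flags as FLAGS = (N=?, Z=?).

after  0: r0=0x19 r1=0x85 r2=0xa5 r3=0x8f  N=0 Z=0
after  1: r0=0x0a r1=0x85 r2=0xa5 r3=0x8f  N=0 Z=0
after  2: r0=0x0a r1=0x85 r2=0xa5 r3=0x8f  N=1 Z=0
after  3: r0=0x0a r1=0x85 r2=0xa5 r3=0x8f  N=1 Z=0
after  4: r0=0x0a r1=0x00 r2=0xa5 r3=0x8f  N=0 Z=1
-- IRQ taken; context saved, return-PC = 5 --

FLAGS = (N=0, Z=1)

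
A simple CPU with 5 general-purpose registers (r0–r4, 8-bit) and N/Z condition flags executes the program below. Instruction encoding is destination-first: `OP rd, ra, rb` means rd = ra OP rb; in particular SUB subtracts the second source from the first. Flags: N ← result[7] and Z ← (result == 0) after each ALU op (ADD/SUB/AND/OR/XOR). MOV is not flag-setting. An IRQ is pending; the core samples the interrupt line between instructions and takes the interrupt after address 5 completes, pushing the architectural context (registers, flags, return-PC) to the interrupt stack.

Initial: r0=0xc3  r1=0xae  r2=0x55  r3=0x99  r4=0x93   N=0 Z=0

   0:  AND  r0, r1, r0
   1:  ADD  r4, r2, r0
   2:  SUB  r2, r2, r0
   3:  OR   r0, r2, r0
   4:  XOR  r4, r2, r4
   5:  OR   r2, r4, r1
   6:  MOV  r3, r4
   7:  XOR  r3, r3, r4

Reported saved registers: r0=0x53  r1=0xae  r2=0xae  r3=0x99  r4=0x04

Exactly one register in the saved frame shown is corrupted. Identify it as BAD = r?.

BAD = r0

after  0: r0=0x82 r1=0xae r2=0x55 r3=0x99 r4=0x93  N=1 Z=0
after  1: r0=0x82 r1=0xae r2=0x55 r3=0x99 r4=0xd7  N=1 Z=0
after  2: r0=0x82 r1=0xae r2=0xd3 r3=0x99 r4=0xd7  N=1 Z=0
after  3: r0=0xd3 r1=0xae r2=0xd3 r3=0x99 r4=0xd7  N=1 Z=0
after  4: r0=0xd3 r1=0xae r2=0xd3 r3=0x99 r4=0x04  N=0 Z=0
after  5: r0=0xd3 r1=0xae r2=0xae r3=0x99 r4=0x04  N=1 Z=0
-- IRQ taken; context saved, return-PC = 6 --
mismatch: r0: reported 0x53 vs actual 0xd3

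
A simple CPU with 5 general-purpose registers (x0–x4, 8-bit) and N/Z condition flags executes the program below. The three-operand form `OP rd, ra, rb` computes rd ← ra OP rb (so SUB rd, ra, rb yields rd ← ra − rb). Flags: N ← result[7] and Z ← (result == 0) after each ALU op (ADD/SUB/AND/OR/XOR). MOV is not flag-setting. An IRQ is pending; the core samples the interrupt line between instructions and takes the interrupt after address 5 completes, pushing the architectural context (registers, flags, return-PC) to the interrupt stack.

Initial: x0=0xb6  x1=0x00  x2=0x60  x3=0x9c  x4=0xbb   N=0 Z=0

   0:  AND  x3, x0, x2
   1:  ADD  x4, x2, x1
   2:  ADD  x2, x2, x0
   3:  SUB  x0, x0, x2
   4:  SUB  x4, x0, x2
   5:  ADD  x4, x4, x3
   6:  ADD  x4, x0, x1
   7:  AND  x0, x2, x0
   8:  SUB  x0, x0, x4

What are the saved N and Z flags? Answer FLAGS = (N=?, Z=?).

FLAGS = (N=1, Z=0)

after  0: x0=0xb6 x1=0x00 x2=0x60 x3=0x20 x4=0xbb  N=0 Z=0
after  1: x0=0xb6 x1=0x00 x2=0x60 x3=0x20 x4=0x60  N=0 Z=0
after  2: x0=0xb6 x1=0x00 x2=0x16 x3=0x20 x4=0x60  N=0 Z=0
after  3: x0=0xa0 x1=0x00 x2=0x16 x3=0x20 x4=0x60  N=1 Z=0
after  4: x0=0xa0 x1=0x00 x2=0x16 x3=0x20 x4=0x8a  N=1 Z=0
after  5: x0=0xa0 x1=0x00 x2=0x16 x3=0x20 x4=0xaa  N=1 Z=0
-- IRQ taken; context saved, return-PC = 6 --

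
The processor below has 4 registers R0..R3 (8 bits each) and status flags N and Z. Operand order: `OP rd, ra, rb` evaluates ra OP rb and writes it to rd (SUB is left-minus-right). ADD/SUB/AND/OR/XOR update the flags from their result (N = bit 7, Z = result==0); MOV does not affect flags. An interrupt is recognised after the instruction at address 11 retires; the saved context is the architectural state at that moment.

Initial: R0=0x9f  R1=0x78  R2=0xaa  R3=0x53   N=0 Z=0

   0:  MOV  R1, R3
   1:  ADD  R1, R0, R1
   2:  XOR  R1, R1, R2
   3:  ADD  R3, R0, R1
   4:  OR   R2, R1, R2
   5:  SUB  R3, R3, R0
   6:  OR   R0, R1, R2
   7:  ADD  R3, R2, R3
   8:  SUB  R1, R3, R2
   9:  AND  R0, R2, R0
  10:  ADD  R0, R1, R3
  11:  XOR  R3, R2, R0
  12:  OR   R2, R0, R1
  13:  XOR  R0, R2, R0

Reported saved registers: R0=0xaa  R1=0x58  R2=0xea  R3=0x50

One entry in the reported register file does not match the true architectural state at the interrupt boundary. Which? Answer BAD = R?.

BAD = R2

after  0: R0=0x9f R1=0x53 R2=0xaa R3=0x53  N=0 Z=0
after  1: R0=0x9f R1=0xf2 R2=0xaa R3=0x53  N=1 Z=0
after  2: R0=0x9f R1=0x58 R2=0xaa R3=0x53  N=0 Z=0
after  3: R0=0x9f R1=0x58 R2=0xaa R3=0xf7  N=1 Z=0
after  4: R0=0x9f R1=0x58 R2=0xfa R3=0xf7  N=1 Z=0
after  5: R0=0x9f R1=0x58 R2=0xfa R3=0x58  N=0 Z=0
after  6: R0=0xfa R1=0x58 R2=0xfa R3=0x58  N=1 Z=0
after  7: R0=0xfa R1=0x58 R2=0xfa R3=0x52  N=0 Z=0
after  8: R0=0xfa R1=0x58 R2=0xfa R3=0x52  N=0 Z=0
after  9: R0=0xfa R1=0x58 R2=0xfa R3=0x52  N=1 Z=0
after 10: R0=0xaa R1=0x58 R2=0xfa R3=0x52  N=1 Z=0
after 11: R0=0xaa R1=0x58 R2=0xfa R3=0x50  N=0 Z=0
-- IRQ taken; context saved, return-PC = 12 --
mismatch: R2: reported 0xea vs actual 0xfa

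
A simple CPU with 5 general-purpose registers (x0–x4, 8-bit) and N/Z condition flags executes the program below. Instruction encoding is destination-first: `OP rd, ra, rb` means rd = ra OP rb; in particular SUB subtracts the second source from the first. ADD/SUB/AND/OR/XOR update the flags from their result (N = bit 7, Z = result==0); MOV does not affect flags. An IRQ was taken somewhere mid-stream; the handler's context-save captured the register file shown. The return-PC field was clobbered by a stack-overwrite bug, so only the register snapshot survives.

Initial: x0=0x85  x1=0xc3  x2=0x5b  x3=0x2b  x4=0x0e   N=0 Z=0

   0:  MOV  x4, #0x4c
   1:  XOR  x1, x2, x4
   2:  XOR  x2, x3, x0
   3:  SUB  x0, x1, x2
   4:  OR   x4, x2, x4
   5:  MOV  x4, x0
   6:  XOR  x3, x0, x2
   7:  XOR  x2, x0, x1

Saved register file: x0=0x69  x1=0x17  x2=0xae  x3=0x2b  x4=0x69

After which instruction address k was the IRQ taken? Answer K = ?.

K = 5

after  0: x0=0x85 x1=0xc3 x2=0x5b x3=0x2b x4=0x4c  N=0 Z=0
after  1: x0=0x85 x1=0x17 x2=0x5b x3=0x2b x4=0x4c  N=0 Z=0
after  2: x0=0x85 x1=0x17 x2=0xae x3=0x2b x4=0x4c  N=1 Z=0
after  3: x0=0x69 x1=0x17 x2=0xae x3=0x2b x4=0x4c  N=0 Z=0
after  4: x0=0x69 x1=0x17 x2=0xae x3=0x2b x4=0xee  N=1 Z=0
after  5: x0=0x69 x1=0x17 x2=0xae x3=0x2b x4=0x69  N=1 Z=0
-- IRQ taken; context saved, return-PC = 6 --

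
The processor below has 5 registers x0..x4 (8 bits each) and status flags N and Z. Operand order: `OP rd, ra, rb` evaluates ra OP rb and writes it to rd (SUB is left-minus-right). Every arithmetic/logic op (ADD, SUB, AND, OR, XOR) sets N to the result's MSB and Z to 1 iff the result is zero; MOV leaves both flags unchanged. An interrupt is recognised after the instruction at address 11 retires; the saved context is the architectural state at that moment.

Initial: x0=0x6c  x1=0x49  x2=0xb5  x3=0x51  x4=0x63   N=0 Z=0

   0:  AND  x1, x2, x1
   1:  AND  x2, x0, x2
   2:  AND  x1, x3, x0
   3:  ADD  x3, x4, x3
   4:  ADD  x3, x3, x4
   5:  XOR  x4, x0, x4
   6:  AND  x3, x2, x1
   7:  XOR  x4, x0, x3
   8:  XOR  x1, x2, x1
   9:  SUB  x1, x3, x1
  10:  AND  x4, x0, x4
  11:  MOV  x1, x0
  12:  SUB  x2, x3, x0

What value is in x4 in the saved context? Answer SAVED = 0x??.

after  0: x0=0x6c x1=0x01 x2=0xb5 x3=0x51 x4=0x63  N=0 Z=0
after  1: x0=0x6c x1=0x01 x2=0x24 x3=0x51 x4=0x63  N=0 Z=0
after  2: x0=0x6c x1=0x40 x2=0x24 x3=0x51 x4=0x63  N=0 Z=0
after  3: x0=0x6c x1=0x40 x2=0x24 x3=0xb4 x4=0x63  N=1 Z=0
after  4: x0=0x6c x1=0x40 x2=0x24 x3=0x17 x4=0x63  N=0 Z=0
after  5: x0=0x6c x1=0x40 x2=0x24 x3=0x17 x4=0x0f  N=0 Z=0
after  6: x0=0x6c x1=0x40 x2=0x24 x3=0x00 x4=0x0f  N=0 Z=1
after  7: x0=0x6c x1=0x40 x2=0x24 x3=0x00 x4=0x6c  N=0 Z=0
after  8: x0=0x6c x1=0x64 x2=0x24 x3=0x00 x4=0x6c  N=0 Z=0
after  9: x0=0x6c x1=0x9c x2=0x24 x3=0x00 x4=0x6c  N=1 Z=0
after 10: x0=0x6c x1=0x9c x2=0x24 x3=0x00 x4=0x6c  N=0 Z=0
after 11: x0=0x6c x1=0x6c x2=0x24 x3=0x00 x4=0x6c  N=0 Z=0
-- IRQ taken; context saved, return-PC = 12 --

SAVED = 0x6c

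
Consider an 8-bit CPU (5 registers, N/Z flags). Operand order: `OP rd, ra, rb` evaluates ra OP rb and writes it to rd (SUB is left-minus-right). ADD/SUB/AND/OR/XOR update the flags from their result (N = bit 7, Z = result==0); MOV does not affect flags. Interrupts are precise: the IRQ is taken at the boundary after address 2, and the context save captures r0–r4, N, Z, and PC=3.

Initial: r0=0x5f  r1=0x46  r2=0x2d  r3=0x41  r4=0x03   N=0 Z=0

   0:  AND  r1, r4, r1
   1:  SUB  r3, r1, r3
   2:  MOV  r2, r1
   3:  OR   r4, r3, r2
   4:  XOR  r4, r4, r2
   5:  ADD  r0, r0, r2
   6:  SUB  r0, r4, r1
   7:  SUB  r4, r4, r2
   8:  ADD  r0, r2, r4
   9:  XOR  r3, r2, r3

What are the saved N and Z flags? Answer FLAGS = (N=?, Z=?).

after  0: r0=0x5f r1=0x02 r2=0x2d r3=0x41 r4=0x03  N=0 Z=0
after  1: r0=0x5f r1=0x02 r2=0x2d r3=0xc1 r4=0x03  N=1 Z=0
after  2: r0=0x5f r1=0x02 r2=0x02 r3=0xc1 r4=0x03  N=1 Z=0
-- IRQ taken; context saved, return-PC = 3 --

FLAGS = (N=1, Z=0)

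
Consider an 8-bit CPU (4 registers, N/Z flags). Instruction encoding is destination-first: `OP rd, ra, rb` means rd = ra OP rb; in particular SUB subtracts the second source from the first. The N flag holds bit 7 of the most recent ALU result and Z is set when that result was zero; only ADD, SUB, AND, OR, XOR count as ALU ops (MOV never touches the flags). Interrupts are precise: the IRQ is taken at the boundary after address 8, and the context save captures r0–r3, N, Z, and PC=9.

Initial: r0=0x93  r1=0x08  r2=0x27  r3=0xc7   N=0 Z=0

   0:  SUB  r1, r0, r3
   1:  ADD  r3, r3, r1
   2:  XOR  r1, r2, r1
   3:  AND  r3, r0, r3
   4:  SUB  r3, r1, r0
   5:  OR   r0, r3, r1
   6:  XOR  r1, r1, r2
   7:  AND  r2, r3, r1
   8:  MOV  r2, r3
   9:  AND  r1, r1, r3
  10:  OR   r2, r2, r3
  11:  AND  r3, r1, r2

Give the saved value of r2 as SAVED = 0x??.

after  0: r0=0x93 r1=0xcc r2=0x27 r3=0xc7  N=1 Z=0
after  1: r0=0x93 r1=0xcc r2=0x27 r3=0x93  N=1 Z=0
after  2: r0=0x93 r1=0xeb r2=0x27 r3=0x93  N=1 Z=0
after  3: r0=0x93 r1=0xeb r2=0x27 r3=0x93  N=1 Z=0
after  4: r0=0x93 r1=0xeb r2=0x27 r3=0x58  N=0 Z=0
after  5: r0=0xfb r1=0xeb r2=0x27 r3=0x58  N=1 Z=0
after  6: r0=0xfb r1=0xcc r2=0x27 r3=0x58  N=1 Z=0
after  7: r0=0xfb r1=0xcc r2=0x48 r3=0x58  N=0 Z=0
after  8: r0=0xfb r1=0xcc r2=0x58 r3=0x58  N=0 Z=0
-- IRQ taken; context saved, return-PC = 9 --

SAVED = 0x58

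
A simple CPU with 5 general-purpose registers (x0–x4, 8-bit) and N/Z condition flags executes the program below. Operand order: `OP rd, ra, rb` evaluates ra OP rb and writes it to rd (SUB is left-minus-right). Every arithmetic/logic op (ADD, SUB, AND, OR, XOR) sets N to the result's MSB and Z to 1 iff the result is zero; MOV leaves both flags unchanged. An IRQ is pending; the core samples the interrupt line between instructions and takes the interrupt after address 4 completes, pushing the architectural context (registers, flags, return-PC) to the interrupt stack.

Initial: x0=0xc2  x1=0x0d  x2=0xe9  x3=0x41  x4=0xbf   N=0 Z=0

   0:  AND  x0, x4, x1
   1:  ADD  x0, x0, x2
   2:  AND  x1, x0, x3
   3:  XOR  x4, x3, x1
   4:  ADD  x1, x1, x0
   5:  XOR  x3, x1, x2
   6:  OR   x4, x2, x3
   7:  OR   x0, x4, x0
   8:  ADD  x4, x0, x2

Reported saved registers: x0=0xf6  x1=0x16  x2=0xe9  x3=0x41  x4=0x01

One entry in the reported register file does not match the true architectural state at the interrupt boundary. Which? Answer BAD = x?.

BAD = x1

after  0: x0=0x0d x1=0x0d x2=0xe9 x3=0x41 x4=0xbf  N=0 Z=0
after  1: x0=0xf6 x1=0x0d x2=0xe9 x3=0x41 x4=0xbf  N=1 Z=0
after  2: x0=0xf6 x1=0x40 x2=0xe9 x3=0x41 x4=0xbf  N=0 Z=0
after  3: x0=0xf6 x1=0x40 x2=0xe9 x3=0x41 x4=0x01  N=0 Z=0
after  4: x0=0xf6 x1=0x36 x2=0xe9 x3=0x41 x4=0x01  N=0 Z=0
-- IRQ taken; context saved, return-PC = 5 --
mismatch: x1: reported 0x16 vs actual 0x36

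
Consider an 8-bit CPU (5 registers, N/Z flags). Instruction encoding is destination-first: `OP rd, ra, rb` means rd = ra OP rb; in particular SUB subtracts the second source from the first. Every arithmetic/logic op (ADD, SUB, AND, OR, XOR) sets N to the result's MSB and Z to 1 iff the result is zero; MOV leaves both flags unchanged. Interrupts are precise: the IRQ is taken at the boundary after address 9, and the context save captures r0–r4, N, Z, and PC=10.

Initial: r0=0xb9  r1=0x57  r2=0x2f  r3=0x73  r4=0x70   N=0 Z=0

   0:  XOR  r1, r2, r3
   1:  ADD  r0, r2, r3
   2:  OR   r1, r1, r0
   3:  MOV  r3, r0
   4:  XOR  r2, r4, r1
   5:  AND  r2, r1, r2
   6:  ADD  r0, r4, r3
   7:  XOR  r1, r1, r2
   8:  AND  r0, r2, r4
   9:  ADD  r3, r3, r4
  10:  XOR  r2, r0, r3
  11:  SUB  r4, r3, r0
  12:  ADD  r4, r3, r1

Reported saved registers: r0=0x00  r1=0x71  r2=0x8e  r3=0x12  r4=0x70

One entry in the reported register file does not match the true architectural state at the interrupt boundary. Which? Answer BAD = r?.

after  0: r0=0xb9 r1=0x5c r2=0x2f r3=0x73 r4=0x70  N=0 Z=0
after  1: r0=0xa2 r1=0x5c r2=0x2f r3=0x73 r4=0x70  N=1 Z=0
after  2: r0=0xa2 r1=0xfe r2=0x2f r3=0x73 r4=0x70  N=1 Z=0
after  3: r0=0xa2 r1=0xfe r2=0x2f r3=0xa2 r4=0x70  N=1 Z=0
after  4: r0=0xa2 r1=0xfe r2=0x8e r3=0xa2 r4=0x70  N=1 Z=0
after  5: r0=0xa2 r1=0xfe r2=0x8e r3=0xa2 r4=0x70  N=1 Z=0
after  6: r0=0x12 r1=0xfe r2=0x8e r3=0xa2 r4=0x70  N=0 Z=0
after  7: r0=0x12 r1=0x70 r2=0x8e r3=0xa2 r4=0x70  N=0 Z=0
after  8: r0=0x00 r1=0x70 r2=0x8e r3=0xa2 r4=0x70  N=0 Z=1
after  9: r0=0x00 r1=0x70 r2=0x8e r3=0x12 r4=0x70  N=0 Z=0
-- IRQ taken; context saved, return-PC = 10 --
mismatch: r1: reported 0x71 vs actual 0x70

BAD = r1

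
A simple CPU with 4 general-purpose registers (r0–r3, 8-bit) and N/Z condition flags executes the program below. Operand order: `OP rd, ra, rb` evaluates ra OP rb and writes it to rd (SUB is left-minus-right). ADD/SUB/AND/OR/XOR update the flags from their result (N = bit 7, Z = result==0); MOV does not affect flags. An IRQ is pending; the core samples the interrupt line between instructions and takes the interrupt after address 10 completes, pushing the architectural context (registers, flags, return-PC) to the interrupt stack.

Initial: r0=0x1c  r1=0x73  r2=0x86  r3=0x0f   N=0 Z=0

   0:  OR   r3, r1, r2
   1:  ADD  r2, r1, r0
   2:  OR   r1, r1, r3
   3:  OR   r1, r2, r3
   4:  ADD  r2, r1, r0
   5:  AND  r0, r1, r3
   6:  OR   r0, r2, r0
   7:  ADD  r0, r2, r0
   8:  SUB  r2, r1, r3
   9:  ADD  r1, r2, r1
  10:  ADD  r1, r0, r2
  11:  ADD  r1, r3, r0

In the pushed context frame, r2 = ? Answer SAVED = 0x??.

after  0: r0=0x1c r1=0x73 r2=0x86 r3=0xf7  N=1 Z=0
after  1: r0=0x1c r1=0x73 r2=0x8f r3=0xf7  N=1 Z=0
after  2: r0=0x1c r1=0xf7 r2=0x8f r3=0xf7  N=1 Z=0
after  3: r0=0x1c r1=0xff r2=0x8f r3=0xf7  N=1 Z=0
after  4: r0=0x1c r1=0xff r2=0x1b r3=0xf7  N=0 Z=0
after  5: r0=0xf7 r1=0xff r2=0x1b r3=0xf7  N=1 Z=0
after  6: r0=0xff r1=0xff r2=0x1b r3=0xf7  N=1 Z=0
after  7: r0=0x1a r1=0xff r2=0x1b r3=0xf7  N=0 Z=0
after  8: r0=0x1a r1=0xff r2=0x08 r3=0xf7  N=0 Z=0
after  9: r0=0x1a r1=0x07 r2=0x08 r3=0xf7  N=0 Z=0
after 10: r0=0x1a r1=0x22 r2=0x08 r3=0xf7  N=0 Z=0
-- IRQ taken; context saved, return-PC = 11 --

SAVED = 0x08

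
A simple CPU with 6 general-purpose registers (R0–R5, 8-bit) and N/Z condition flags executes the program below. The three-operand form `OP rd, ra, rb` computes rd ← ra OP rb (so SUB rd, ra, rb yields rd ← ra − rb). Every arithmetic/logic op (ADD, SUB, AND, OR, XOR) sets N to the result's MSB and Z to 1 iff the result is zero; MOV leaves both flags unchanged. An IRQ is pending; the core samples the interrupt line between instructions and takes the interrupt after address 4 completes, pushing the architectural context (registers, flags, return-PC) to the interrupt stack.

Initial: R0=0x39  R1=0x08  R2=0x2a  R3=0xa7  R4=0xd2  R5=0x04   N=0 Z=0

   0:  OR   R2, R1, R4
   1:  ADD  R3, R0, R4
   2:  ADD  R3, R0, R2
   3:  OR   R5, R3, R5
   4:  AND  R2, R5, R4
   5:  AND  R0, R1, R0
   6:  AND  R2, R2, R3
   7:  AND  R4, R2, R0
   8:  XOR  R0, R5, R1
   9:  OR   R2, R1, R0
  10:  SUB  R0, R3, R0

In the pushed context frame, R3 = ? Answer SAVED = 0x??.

after  0: R0=0x39 R1=0x08 R2=0xda R3=0xa7 R4=0xd2 R5=0x04  N=1 Z=0
after  1: R0=0x39 R1=0x08 R2=0xda R3=0x0b R4=0xd2 R5=0x04  N=0 Z=0
after  2: R0=0x39 R1=0x08 R2=0xda R3=0x13 R4=0xd2 R5=0x04  N=0 Z=0
after  3: R0=0x39 R1=0x08 R2=0xda R3=0x13 R4=0xd2 R5=0x17  N=0 Z=0
after  4: R0=0x39 R1=0x08 R2=0x12 R3=0x13 R4=0xd2 R5=0x17  N=0 Z=0
-- IRQ taken; context saved, return-PC = 5 --

SAVED = 0x13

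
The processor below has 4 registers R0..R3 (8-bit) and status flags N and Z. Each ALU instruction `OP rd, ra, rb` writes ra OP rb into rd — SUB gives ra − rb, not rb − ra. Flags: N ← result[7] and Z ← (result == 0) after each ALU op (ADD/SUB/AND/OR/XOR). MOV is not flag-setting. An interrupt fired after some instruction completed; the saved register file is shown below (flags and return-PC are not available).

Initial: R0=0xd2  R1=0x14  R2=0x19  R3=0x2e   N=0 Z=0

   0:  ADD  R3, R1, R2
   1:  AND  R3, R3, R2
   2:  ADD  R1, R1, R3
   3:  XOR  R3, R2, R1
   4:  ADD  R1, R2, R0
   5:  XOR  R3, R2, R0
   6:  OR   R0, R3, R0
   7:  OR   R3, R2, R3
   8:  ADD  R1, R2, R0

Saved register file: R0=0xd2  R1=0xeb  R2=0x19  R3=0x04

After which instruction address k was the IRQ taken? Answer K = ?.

after  0: R0=0xd2 R1=0x14 R2=0x19 R3=0x2d  N=0 Z=0
after  1: R0=0xd2 R1=0x14 R2=0x19 R3=0x09  N=0 Z=0
after  2: R0=0xd2 R1=0x1d R2=0x19 R3=0x09  N=0 Z=0
after  3: R0=0xd2 R1=0x1d R2=0x19 R3=0x04  N=0 Z=0
after  4: R0=0xd2 R1=0xeb R2=0x19 R3=0x04  N=1 Z=0
-- IRQ taken; context saved, return-PC = 5 --

K = 4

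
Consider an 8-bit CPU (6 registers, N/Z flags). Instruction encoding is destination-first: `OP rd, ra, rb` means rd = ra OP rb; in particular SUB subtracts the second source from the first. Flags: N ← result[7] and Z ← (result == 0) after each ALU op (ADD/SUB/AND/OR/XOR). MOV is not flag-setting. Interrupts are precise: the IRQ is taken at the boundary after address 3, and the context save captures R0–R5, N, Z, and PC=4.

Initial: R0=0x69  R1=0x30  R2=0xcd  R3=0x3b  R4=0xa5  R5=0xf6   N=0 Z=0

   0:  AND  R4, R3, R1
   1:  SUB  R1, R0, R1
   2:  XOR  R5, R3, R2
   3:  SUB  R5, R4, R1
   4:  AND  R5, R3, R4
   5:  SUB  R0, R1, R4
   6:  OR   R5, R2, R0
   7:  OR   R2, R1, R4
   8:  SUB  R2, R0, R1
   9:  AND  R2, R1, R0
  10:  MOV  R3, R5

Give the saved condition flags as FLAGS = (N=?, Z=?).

after  0: R0=0x69 R1=0x30 R2=0xcd R3=0x3b R4=0x30 R5=0xf6  N=0 Z=0
after  1: R0=0x69 R1=0x39 R2=0xcd R3=0x3b R4=0x30 R5=0xf6  N=0 Z=0
after  2: R0=0x69 R1=0x39 R2=0xcd R3=0x3b R4=0x30 R5=0xf6  N=1 Z=0
after  3: R0=0x69 R1=0x39 R2=0xcd R3=0x3b R4=0x30 R5=0xf7  N=1 Z=0
-- IRQ taken; context saved, return-PC = 4 --

FLAGS = (N=1, Z=0)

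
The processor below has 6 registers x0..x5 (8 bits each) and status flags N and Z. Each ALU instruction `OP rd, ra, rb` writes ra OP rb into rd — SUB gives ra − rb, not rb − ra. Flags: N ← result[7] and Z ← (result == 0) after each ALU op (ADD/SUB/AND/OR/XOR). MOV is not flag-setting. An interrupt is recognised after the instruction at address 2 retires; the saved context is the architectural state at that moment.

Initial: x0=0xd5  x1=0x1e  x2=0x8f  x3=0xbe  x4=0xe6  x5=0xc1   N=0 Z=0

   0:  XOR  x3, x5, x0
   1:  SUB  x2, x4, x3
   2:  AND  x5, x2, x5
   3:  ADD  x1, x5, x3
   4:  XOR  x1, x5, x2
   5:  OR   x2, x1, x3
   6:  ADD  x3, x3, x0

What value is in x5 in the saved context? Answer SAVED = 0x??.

SAVED = 0xc0

after  0: x0=0xd5 x1=0x1e x2=0x8f x3=0x14 x4=0xe6 x5=0xc1  N=0 Z=0
after  1: x0=0xd5 x1=0x1e x2=0xd2 x3=0x14 x4=0xe6 x5=0xc1  N=1 Z=0
after  2: x0=0xd5 x1=0x1e x2=0xd2 x3=0x14 x4=0xe6 x5=0xc0  N=1 Z=0
-- IRQ taken; context saved, return-PC = 3 --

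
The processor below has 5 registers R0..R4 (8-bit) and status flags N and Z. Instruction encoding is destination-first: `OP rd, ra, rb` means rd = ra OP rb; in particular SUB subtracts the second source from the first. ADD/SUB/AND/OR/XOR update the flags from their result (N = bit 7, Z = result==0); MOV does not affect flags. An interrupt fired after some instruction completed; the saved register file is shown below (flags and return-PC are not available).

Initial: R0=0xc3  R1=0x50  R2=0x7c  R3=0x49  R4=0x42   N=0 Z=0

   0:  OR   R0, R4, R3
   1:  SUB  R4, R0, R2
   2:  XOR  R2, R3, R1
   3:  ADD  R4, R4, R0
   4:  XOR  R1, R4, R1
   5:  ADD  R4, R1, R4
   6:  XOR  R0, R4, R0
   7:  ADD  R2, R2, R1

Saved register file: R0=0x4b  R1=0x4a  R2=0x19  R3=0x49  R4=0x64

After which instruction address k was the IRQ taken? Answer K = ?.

after  0: R0=0x4b R1=0x50 R2=0x7c R3=0x49 R4=0x42  N=0 Z=0
after  1: R0=0x4b R1=0x50 R2=0x7c R3=0x49 R4=0xcf  N=1 Z=0
after  2: R0=0x4b R1=0x50 R2=0x19 R3=0x49 R4=0xcf  N=0 Z=0
after  3: R0=0x4b R1=0x50 R2=0x19 R3=0x49 R4=0x1a  N=0 Z=0
after  4: R0=0x4b R1=0x4a R2=0x19 R3=0x49 R4=0x1a  N=0 Z=0
after  5: R0=0x4b R1=0x4a R2=0x19 R3=0x49 R4=0x64  N=0 Z=0
-- IRQ taken; context saved, return-PC = 6 --

K = 5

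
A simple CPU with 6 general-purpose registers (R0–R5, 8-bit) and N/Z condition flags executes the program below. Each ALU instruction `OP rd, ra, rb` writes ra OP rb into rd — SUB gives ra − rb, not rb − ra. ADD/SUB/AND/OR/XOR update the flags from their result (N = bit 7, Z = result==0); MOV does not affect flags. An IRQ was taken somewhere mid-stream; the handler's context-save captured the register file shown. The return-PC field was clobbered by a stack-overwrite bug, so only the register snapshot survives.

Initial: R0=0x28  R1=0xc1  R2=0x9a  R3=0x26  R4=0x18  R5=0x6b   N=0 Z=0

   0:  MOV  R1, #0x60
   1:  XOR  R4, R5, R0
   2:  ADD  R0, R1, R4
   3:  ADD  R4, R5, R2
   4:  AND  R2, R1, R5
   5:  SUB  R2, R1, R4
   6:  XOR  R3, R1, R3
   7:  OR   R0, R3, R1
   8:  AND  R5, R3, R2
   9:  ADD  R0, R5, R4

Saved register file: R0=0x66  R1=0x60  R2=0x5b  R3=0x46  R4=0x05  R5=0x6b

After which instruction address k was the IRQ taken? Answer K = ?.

after  0: R0=0x28 R1=0x60 R2=0x9a R3=0x26 R4=0x18 R5=0x6b  N=0 Z=0
after  1: R0=0x28 R1=0x60 R2=0x9a R3=0x26 R4=0x43 R5=0x6b  N=0 Z=0
after  2: R0=0xa3 R1=0x60 R2=0x9a R3=0x26 R4=0x43 R5=0x6b  N=1 Z=0
after  3: R0=0xa3 R1=0x60 R2=0x9a R3=0x26 R4=0x05 R5=0x6b  N=0 Z=0
after  4: R0=0xa3 R1=0x60 R2=0x60 R3=0x26 R4=0x05 R5=0x6b  N=0 Z=0
after  5: R0=0xa3 R1=0x60 R2=0x5b R3=0x26 R4=0x05 R5=0x6b  N=0 Z=0
after  6: R0=0xa3 R1=0x60 R2=0x5b R3=0x46 R4=0x05 R5=0x6b  N=0 Z=0
after  7: R0=0x66 R1=0x60 R2=0x5b R3=0x46 R4=0x05 R5=0x6b  N=0 Z=0
-- IRQ taken; context saved, return-PC = 8 --

K = 7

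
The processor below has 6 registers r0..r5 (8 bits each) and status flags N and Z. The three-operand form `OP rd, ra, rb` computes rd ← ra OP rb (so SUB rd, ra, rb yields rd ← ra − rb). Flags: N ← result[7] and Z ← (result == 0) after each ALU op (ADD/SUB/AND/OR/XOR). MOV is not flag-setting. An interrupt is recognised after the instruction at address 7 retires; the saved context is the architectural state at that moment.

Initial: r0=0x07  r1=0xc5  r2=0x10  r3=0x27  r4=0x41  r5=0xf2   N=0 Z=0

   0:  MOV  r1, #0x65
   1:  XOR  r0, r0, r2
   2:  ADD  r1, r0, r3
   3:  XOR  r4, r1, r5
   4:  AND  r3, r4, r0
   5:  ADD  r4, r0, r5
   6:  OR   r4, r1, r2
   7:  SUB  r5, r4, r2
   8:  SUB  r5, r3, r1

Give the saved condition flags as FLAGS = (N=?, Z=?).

after  0: r0=0x07 r1=0x65 r2=0x10 r3=0x27 r4=0x41 r5=0xf2  N=0 Z=0
after  1: r0=0x17 r1=0x65 r2=0x10 r3=0x27 r4=0x41 r5=0xf2  N=0 Z=0
after  2: r0=0x17 r1=0x3e r2=0x10 r3=0x27 r4=0x41 r5=0xf2  N=0 Z=0
after  3: r0=0x17 r1=0x3e r2=0x10 r3=0x27 r4=0xcc r5=0xf2  N=1 Z=0
after  4: r0=0x17 r1=0x3e r2=0x10 r3=0x04 r4=0xcc r5=0xf2  N=0 Z=0
after  5: r0=0x17 r1=0x3e r2=0x10 r3=0x04 r4=0x09 r5=0xf2  N=0 Z=0
after  6: r0=0x17 r1=0x3e r2=0x10 r3=0x04 r4=0x3e r5=0xf2  N=0 Z=0
after  7: r0=0x17 r1=0x3e r2=0x10 r3=0x04 r4=0x3e r5=0x2e  N=0 Z=0
-- IRQ taken; context saved, return-PC = 8 --

FLAGS = (N=0, Z=0)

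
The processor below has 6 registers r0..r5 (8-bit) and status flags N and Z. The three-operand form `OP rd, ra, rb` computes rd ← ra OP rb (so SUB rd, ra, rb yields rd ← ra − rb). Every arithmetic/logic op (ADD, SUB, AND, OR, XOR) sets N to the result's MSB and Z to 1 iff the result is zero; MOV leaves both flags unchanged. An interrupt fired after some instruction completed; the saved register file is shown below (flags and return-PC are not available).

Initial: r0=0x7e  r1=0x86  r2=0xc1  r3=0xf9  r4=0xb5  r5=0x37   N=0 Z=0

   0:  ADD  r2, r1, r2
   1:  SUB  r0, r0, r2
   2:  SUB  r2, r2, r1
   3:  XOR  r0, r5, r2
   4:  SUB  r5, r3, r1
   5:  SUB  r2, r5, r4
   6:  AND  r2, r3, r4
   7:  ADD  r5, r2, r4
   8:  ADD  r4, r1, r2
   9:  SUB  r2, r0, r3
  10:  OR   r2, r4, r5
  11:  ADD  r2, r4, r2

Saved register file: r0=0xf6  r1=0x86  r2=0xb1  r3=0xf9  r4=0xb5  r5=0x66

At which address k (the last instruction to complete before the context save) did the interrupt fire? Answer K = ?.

after  0: r0=0x7e r1=0x86 r2=0x47 r3=0xf9 r4=0xb5 r5=0x37  N=0 Z=0
after  1: r0=0x37 r1=0x86 r2=0x47 r3=0xf9 r4=0xb5 r5=0x37  N=0 Z=0
after  2: r0=0x37 r1=0x86 r2=0xc1 r3=0xf9 r4=0xb5 r5=0x37  N=1 Z=0
after  3: r0=0xf6 r1=0x86 r2=0xc1 r3=0xf9 r4=0xb5 r5=0x37  N=1 Z=0
after  4: r0=0xf6 r1=0x86 r2=0xc1 r3=0xf9 r4=0xb5 r5=0x73  N=0 Z=0
after  5: r0=0xf6 r1=0x86 r2=0xbe r3=0xf9 r4=0xb5 r5=0x73  N=1 Z=0
after  6: r0=0xf6 r1=0x86 r2=0xb1 r3=0xf9 r4=0xb5 r5=0x73  N=1 Z=0
after  7: r0=0xf6 r1=0x86 r2=0xb1 r3=0xf9 r4=0xb5 r5=0x66  N=0 Z=0
-- IRQ taken; context saved, return-PC = 8 --

K = 7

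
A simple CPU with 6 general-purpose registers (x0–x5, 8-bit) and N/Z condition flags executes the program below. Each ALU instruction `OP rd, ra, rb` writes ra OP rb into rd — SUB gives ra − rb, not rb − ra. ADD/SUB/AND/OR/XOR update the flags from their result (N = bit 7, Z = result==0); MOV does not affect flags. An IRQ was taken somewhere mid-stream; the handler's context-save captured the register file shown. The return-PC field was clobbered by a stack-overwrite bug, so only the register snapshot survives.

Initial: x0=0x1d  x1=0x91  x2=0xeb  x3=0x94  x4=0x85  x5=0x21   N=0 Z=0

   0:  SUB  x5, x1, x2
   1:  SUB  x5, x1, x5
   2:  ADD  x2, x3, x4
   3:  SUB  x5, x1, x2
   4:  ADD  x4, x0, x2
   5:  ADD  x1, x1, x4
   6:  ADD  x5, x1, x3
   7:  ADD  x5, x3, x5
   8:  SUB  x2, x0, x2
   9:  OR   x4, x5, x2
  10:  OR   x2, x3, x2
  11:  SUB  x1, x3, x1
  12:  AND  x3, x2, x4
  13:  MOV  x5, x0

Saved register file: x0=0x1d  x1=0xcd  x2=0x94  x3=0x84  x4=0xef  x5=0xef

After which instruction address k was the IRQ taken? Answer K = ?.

K = 12

after  0: x0=0x1d x1=0x91 x2=0xeb x3=0x94 x4=0x85 x5=0xa6  N=1 Z=0
after  1: x0=0x1d x1=0x91 x2=0xeb x3=0x94 x4=0x85 x5=0xeb  N=1 Z=0
after  2: x0=0x1d x1=0x91 x2=0x19 x3=0x94 x4=0x85 x5=0xeb  N=0 Z=0
after  3: x0=0x1d x1=0x91 x2=0x19 x3=0x94 x4=0x85 x5=0x78  N=0 Z=0
after  4: x0=0x1d x1=0x91 x2=0x19 x3=0x94 x4=0x36 x5=0x78  N=0 Z=0
after  5: x0=0x1d x1=0xc7 x2=0x19 x3=0x94 x4=0x36 x5=0x78  N=1 Z=0
after  6: x0=0x1d x1=0xc7 x2=0x19 x3=0x94 x4=0x36 x5=0x5b  N=0 Z=0
after  7: x0=0x1d x1=0xc7 x2=0x19 x3=0x94 x4=0x36 x5=0xef  N=1 Z=0
after  8: x0=0x1d x1=0xc7 x2=0x04 x3=0x94 x4=0x36 x5=0xef  N=0 Z=0
after  9: x0=0x1d x1=0xc7 x2=0x04 x3=0x94 x4=0xef x5=0xef  N=1 Z=0
after 10: x0=0x1d x1=0xc7 x2=0x94 x3=0x94 x4=0xef x5=0xef  N=1 Z=0
after 11: x0=0x1d x1=0xcd x2=0x94 x3=0x94 x4=0xef x5=0xef  N=1 Z=0
after 12: x0=0x1d x1=0xcd x2=0x94 x3=0x84 x4=0xef x5=0xef  N=1 Z=0
-- IRQ taken; context saved, return-PC = 13 --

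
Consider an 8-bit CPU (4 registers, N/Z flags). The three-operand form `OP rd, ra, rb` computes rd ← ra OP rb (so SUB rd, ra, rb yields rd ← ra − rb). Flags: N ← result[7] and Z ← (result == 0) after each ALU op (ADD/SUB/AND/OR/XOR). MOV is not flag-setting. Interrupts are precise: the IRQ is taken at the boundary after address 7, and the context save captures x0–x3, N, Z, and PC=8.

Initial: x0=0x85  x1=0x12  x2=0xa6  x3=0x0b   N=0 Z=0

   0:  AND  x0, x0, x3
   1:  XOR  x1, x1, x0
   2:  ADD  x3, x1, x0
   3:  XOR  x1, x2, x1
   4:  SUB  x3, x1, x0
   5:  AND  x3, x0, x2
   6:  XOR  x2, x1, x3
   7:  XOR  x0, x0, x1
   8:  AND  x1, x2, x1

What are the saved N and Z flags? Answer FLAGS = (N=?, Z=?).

after  0: x0=0x01 x1=0x12 x2=0xa6 x3=0x0b  N=0 Z=0
after  1: x0=0x01 x1=0x13 x2=0xa6 x3=0x0b  N=0 Z=0
after  2: x0=0x01 x1=0x13 x2=0xa6 x3=0x14  N=0 Z=0
after  3: x0=0x01 x1=0xb5 x2=0xa6 x3=0x14  N=1 Z=0
after  4: x0=0x01 x1=0xb5 x2=0xa6 x3=0xb4  N=1 Z=0
after  5: x0=0x01 x1=0xb5 x2=0xa6 x3=0x00  N=0 Z=1
after  6: x0=0x01 x1=0xb5 x2=0xb5 x3=0x00  N=1 Z=0
after  7: x0=0xb4 x1=0xb5 x2=0xb5 x3=0x00  N=1 Z=0
-- IRQ taken; context saved, return-PC = 8 --

FLAGS = (N=1, Z=0)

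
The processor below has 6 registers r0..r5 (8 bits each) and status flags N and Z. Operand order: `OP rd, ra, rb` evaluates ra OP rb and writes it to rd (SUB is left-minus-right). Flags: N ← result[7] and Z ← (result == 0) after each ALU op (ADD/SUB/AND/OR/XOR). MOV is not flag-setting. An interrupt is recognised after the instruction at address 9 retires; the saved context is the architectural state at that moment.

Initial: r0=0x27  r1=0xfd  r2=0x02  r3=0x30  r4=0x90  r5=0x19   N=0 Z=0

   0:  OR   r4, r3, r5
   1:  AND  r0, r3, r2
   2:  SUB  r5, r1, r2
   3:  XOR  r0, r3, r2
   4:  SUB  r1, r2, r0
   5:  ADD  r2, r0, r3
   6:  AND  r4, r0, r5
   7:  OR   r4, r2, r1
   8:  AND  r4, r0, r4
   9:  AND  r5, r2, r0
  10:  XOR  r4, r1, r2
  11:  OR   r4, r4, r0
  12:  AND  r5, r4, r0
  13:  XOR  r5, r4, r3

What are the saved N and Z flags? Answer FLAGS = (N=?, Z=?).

after  0: r0=0x27 r1=0xfd r2=0x02 r3=0x30 r4=0x39 r5=0x19  N=0 Z=0
after  1: r0=0x00 r1=0xfd r2=0x02 r3=0x30 r4=0x39 r5=0x19  N=0 Z=1
after  2: r0=0x00 r1=0xfd r2=0x02 r3=0x30 r4=0x39 r5=0xfb  N=1 Z=0
after  3: r0=0x32 r1=0xfd r2=0x02 r3=0x30 r4=0x39 r5=0xfb  N=0 Z=0
after  4: r0=0x32 r1=0xd0 r2=0x02 r3=0x30 r4=0x39 r5=0xfb  N=1 Z=0
after  5: r0=0x32 r1=0xd0 r2=0x62 r3=0x30 r4=0x39 r5=0xfb  N=0 Z=0
after  6: r0=0x32 r1=0xd0 r2=0x62 r3=0x30 r4=0x32 r5=0xfb  N=0 Z=0
after  7: r0=0x32 r1=0xd0 r2=0x62 r3=0x30 r4=0xf2 r5=0xfb  N=1 Z=0
after  8: r0=0x32 r1=0xd0 r2=0x62 r3=0x30 r4=0x32 r5=0xfb  N=0 Z=0
after  9: r0=0x32 r1=0xd0 r2=0x62 r3=0x30 r4=0x32 r5=0x22  N=0 Z=0
-- IRQ taken; context saved, return-PC = 10 --

FLAGS = (N=0, Z=0)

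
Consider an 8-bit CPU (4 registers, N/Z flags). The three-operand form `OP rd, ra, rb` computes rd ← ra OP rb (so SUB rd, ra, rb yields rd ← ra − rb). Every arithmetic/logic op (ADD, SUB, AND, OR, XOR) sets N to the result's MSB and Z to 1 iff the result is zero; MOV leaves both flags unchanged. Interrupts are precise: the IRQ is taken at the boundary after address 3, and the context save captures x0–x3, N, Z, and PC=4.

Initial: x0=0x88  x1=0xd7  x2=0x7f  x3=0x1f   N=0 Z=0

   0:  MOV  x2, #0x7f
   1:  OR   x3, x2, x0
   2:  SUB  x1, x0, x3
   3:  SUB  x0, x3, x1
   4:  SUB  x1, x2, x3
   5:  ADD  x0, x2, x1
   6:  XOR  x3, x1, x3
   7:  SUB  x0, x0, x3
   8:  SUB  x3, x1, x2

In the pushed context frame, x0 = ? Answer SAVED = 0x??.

after  0: x0=0x88 x1=0xd7 x2=0x7f x3=0x1f  N=0 Z=0
after  1: x0=0x88 x1=0xd7 x2=0x7f x3=0xff  N=1 Z=0
after  2: x0=0x88 x1=0x89 x2=0x7f x3=0xff  N=1 Z=0
after  3: x0=0x76 x1=0x89 x2=0x7f x3=0xff  N=0 Z=0
-- IRQ taken; context saved, return-PC = 4 --

SAVED = 0x76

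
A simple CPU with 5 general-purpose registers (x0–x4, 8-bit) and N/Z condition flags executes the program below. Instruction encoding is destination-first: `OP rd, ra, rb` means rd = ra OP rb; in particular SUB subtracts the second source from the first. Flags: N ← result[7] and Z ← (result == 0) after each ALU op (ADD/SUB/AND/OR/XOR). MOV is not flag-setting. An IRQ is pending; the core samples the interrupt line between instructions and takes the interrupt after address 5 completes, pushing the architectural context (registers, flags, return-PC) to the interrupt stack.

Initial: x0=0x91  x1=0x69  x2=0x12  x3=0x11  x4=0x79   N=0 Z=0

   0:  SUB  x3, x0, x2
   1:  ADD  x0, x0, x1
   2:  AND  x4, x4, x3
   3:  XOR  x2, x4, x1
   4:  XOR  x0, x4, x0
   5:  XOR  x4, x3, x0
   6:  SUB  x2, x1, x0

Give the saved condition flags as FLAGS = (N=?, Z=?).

FLAGS = (N=1, Z=0)

after  0: x0=0x91 x1=0x69 x2=0x12 x3=0x7f x4=0x79  N=0 Z=0
after  1: x0=0xfa x1=0x69 x2=0x12 x3=0x7f x4=0x79  N=1 Z=0
after  2: x0=0xfa x1=0x69 x2=0x12 x3=0x7f x4=0x79  N=0 Z=0
after  3: x0=0xfa x1=0x69 x2=0x10 x3=0x7f x4=0x79  N=0 Z=0
after  4: x0=0x83 x1=0x69 x2=0x10 x3=0x7f x4=0x79  N=1 Z=0
after  5: x0=0x83 x1=0x69 x2=0x10 x3=0x7f x4=0xfc  N=1 Z=0
-- IRQ taken; context saved, return-PC = 6 --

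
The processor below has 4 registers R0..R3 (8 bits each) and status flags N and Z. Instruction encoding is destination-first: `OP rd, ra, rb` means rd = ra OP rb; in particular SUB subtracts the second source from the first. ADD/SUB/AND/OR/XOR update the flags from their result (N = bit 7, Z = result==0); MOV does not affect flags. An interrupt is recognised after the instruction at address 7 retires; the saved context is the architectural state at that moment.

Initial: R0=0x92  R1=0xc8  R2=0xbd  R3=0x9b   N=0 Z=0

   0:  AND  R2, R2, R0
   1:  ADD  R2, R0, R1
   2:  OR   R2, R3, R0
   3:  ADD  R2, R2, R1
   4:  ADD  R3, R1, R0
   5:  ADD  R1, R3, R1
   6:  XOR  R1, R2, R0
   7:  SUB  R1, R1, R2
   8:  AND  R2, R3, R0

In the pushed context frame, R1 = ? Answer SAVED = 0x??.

SAVED = 0x8e

after  0: R0=0x92 R1=0xc8 R2=0x90 R3=0x9b  N=1 Z=0
after  1: R0=0x92 R1=0xc8 R2=0x5a R3=0x9b  N=0 Z=0
after  2: R0=0x92 R1=0xc8 R2=0x9b R3=0x9b  N=1 Z=0
after  3: R0=0x92 R1=0xc8 R2=0x63 R3=0x9b  N=0 Z=0
after  4: R0=0x92 R1=0xc8 R2=0x63 R3=0x5a  N=0 Z=0
after  5: R0=0x92 R1=0x22 R2=0x63 R3=0x5a  N=0 Z=0
after  6: R0=0x92 R1=0xf1 R2=0x63 R3=0x5a  N=1 Z=0
after  7: R0=0x92 R1=0x8e R2=0x63 R3=0x5a  N=1 Z=0
-- IRQ taken; context saved, return-PC = 8 --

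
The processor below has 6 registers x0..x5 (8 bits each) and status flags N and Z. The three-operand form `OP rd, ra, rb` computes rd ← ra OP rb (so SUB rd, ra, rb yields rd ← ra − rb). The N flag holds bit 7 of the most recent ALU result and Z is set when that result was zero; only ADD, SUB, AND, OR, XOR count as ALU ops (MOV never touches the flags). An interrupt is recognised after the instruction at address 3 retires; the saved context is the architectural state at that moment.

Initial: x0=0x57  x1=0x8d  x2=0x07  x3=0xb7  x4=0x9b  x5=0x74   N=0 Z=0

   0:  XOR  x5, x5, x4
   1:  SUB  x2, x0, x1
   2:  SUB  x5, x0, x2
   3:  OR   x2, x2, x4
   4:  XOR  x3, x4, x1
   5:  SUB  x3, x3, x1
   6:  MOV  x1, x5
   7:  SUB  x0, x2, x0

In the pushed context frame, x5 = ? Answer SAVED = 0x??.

SAVED = 0x8d

after  0: x0=0x57 x1=0x8d x2=0x07 x3=0xb7 x4=0x9b x5=0xef  N=1 Z=0
after  1: x0=0x57 x1=0x8d x2=0xca x3=0xb7 x4=0x9b x5=0xef  N=1 Z=0
after  2: x0=0x57 x1=0x8d x2=0xca x3=0xb7 x4=0x9b x5=0x8d  N=1 Z=0
after  3: x0=0x57 x1=0x8d x2=0xdb x3=0xb7 x4=0x9b x5=0x8d  N=1 Z=0
-- IRQ taken; context saved, return-PC = 4 --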